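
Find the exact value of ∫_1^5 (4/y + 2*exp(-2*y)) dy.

An antiderivative is F(y) = 4*log(y) - exp(-2*y).
Then F(5) - F(1) = (-exp(-10) + 4*log(5)) - (-exp(-2)) = -exp(-10) + exp(-2) + 4*log(5).

-exp(-10) + exp(-2) + 4*log(5)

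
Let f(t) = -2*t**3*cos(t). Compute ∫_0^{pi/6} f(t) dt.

-12 - sqrt(3)*pi**2/12 - pi**3/216 + pi + 6*sqrt(3)

Integrate by parts 3 times (u = t^3, dv = -2*cos(t) dt).
An antiderivative is F(t) = -2*t**3*sin(t) - 6*t**2*cos(t) + 12*t*sin(t) + 12*cos(t).
Then F(pi/6) - F(0) = (-sqrt(3)*pi**2/12 - pi**3/216 + pi + 6*sqrt(3)) - (12) = -12 - sqrt(3)*pi**2/12 - pi**3/216 + pi + 6*sqrt(3).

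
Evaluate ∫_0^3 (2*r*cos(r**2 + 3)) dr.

Let u = r**2 + 3, so du = 2*r dr. When r = 0, u = 3; when r = 3, u = 12.
The integral becomes ∫ cos(u) du from 3 to 12, with antiderivative sin(u).
Back in r: F(r) = sin(r**2 + 3).
Then F(3) - F(0) = (sin(12)) - (sin(3)) = sin(12) - sin(3).

sin(12) - sin(3)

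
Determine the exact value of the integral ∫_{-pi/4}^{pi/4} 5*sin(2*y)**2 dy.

5*pi/4

Use the identity sin^2(2*y) = (1 - cos(4*y))/2.
An antiderivative is F(y) = 5*y/2 - 5*sin(4*y)/8.
Then F(pi/4) - F(-pi/4) = (5*pi/8) - (-5*pi/8) = 5*pi/4.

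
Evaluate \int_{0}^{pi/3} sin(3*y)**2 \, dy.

Use the identity sin^2(3*y) = (1 - cos(6*y))/2.
An antiderivative is F(y) = y/2 - sin(6*y)/12.
Then F(pi/3) - F(0) = (pi/6) - (0) = pi/6.

pi/6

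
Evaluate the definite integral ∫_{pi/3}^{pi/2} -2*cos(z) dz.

An antiderivative is F(z) = -2*sin(z).
Then F(pi/2) - F(pi/3) = (-2) - (-sqrt(3)) = -2 + sqrt(3).

-2 + sqrt(3)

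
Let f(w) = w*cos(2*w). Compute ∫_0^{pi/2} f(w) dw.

-1/2

Integrate by parts once (u = w, dv = cos(2*w) dw).
An antiderivative is F(w) = w*sin(2*w)/2 + cos(2*w)/4.
Then F(pi/2) - F(0) = (-1/4) - (1/4) = -1/2.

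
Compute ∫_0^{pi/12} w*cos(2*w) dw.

Integrate by parts once (u = w, dv = cos(2*w) dw).
An antiderivative is F(w) = w*sin(2*w)/2 + cos(2*w)/4.
Then F(pi/12) - F(0) = (pi/48 + sqrt(3)/8) - (1/4) = -1/4 + pi/48 + sqrt(3)/8.

-1/4 + pi/48 + sqrt(3)/8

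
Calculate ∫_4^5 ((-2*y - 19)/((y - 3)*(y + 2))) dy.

Factor the denominator: y**2 - y - 6 = (y + 2)(y - 3).
Partial fractions: (-2*y - 19)/((y - 3)*(y + 2)) = 3/(y + 2) - 5/(y - 3).
An antiderivative is F(y) = -5*log(y - 3) + 3*log(y + 2).
Then F(5) - F(4) = (-5*log(2) + 3*log(7)) - (3*log(2) + 3*log(3)) = -8*log(2) - 3*log(3) + 3*log(7).

-8*log(2) - 3*log(3) + 3*log(7)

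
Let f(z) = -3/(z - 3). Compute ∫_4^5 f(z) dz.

-log(8)

An antiderivative is F(z) = -3*log(z - 3).
Then F(5) - F(4) = (-log(8)) - (0) = -log(8).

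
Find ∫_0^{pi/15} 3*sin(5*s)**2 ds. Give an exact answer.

Use the identity sin^2(5*s) = (1 - cos(10*s))/2.
An antiderivative is F(s) = 3*s/2 - 3*sin(10*s)/20.
Then F(pi/15) - F(0) = (-3*sqrt(3)/40 + pi/10) - (0) = -3*sqrt(3)/40 + pi/10.

-3*sqrt(3)/40 + pi/10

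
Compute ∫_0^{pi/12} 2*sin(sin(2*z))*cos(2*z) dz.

1 - cos(1/2)

Let u = sin(2*z), so du = 2*cos(2*z) dz. When z = 0, u = 0; when z = pi/12, u = 1/2.
The integral becomes ∫ sin(u) du from 0 to 1/2, with antiderivative -cos(u).
Back in z: F(z) = -cos(sin(2*z)).
Then F(pi/12) - F(0) = (-cos(1/2)) - (-1) = 1 - cos(1/2).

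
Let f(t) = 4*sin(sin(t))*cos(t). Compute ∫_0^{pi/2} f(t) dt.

Let u = sin(t), so du = cos(t) dt. When t = 0, u = 0; when t = pi/2, u = 1.
The integral becomes 4·∫ sin(u) du from 0 to 1, with antiderivative -4*cos(u).
Back in t: F(t) = -4*cos(sin(t)).
Then F(pi/2) - F(0) = (-4*cos(1)) - (-4) = 4 - 4*cos(1).

4 - 4*cos(1)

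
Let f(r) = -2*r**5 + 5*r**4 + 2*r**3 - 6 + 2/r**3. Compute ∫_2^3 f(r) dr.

By the power rule, an antiderivative is F(r) = -r**6/3 + r**5 + r**4/2 - 6*r - 1/r**2.
Then F(3) - F(2) = (403/18) - (77/12) = 575/36.

575/36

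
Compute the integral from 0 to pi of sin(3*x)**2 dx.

pi/2

Use the identity sin^2(3*x) = (1 - cos(6*x))/2.
An antiderivative is F(x) = x/2 - sin(6*x)/12.
Then F(pi) - F(0) = (pi/2) - (0) = pi/2.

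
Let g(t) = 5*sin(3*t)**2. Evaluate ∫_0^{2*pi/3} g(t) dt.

Use the identity sin^2(3*t) = (1 - cos(6*t))/2.
An antiderivative is F(t) = 5*t/2 - 5*sin(6*t)/12.
Then F(2*pi/3) - F(0) = (5*pi/3) - (0) = 5*pi/3.

5*pi/3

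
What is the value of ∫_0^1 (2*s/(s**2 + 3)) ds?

Let u = s**2 + 3, so du = 2*s ds. When s = 0, u = 3; when s = 1, u = 4.
The integral becomes ∫ 1/u du from 3 to 4, with antiderivative log(u).
Back in s: F(s) = log(s**2 + 3).
Then F(1) - F(0) = (log(4)) - (log(3)) = log(4/3).

log(4/3)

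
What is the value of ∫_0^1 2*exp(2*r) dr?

-1 + exp(2)

An antiderivative is F(r) = exp(2*r).
Then F(1) - F(0) = (exp(2)) - (1) = -1 + exp(2).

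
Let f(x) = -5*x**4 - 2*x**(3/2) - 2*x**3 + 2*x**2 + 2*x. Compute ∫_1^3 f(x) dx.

-3838/15 - 36*sqrt(3)/5

By the power rule, an antiderivative is F(x) = -4*x**(5/2)/5 - x**5 - x**4/2 + 2*x**3/3 + x**2.
Then F(3) - F(1) = (-513/2 - 36*sqrt(3)/5) - (-19/30) = -3838/15 - 36*sqrt(3)/5.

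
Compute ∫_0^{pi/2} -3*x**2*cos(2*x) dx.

3*pi/4

Integrate by parts twice (u = x^2, dv = -3*cos(2*x) dx).
An antiderivative is F(x) = -3*x**2*sin(2*x)/2 - 3*x*cos(2*x)/2 + 3*sin(2*x)/4.
Then F(pi/2) - F(0) = (3*pi/4) - (0) = 3*pi/4.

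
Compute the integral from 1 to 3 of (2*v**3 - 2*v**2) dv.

68/3

By the power rule, an antiderivative is F(v) = v**4/2 - 2*v**3/3.
Then F(3) - F(1) = (45/2) - (-1/6) = 68/3.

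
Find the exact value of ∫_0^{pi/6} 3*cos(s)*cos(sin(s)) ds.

Let u = sin(s), so du = cos(s) ds. When s = 0, u = 0; when s = pi/6, u = 1/2.
The integral becomes 3·∫ cos(u) du from 0 to 1/2, with antiderivative 3*sin(u).
Back in s: F(s) = 3*sin(sin(s)).
Then F(pi/6) - F(0) = (3*sin(1/2)) - (0) = 3*sin(1/2).

3*sin(1/2)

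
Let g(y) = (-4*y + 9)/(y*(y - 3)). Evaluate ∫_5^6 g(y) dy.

Factor the denominator: y**2 - 3*y = y(y - 3).
Partial fractions: (-4*y + 9)/(y*(y - 3)) = -3/y - 1/(y - 3).
An antiderivative is F(y) = -3*log(y) - log(y - 3).
Then F(6) - F(5) = (-4*log(3) - 3*log(2)) - (-3*log(5) - log(2)) = -4*log(3) - 2*log(2) + 3*log(5).

-4*log(3) - 2*log(2) + 3*log(5)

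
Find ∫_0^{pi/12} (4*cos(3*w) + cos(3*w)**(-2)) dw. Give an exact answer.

1/3 + 2*sqrt(2)/3

An antiderivative is F(w) = 4*sin(3*w)/3 + tan(3*w)/3.
Then F(pi/12) - F(0) = (1/3 + 2*sqrt(2)/3) - (0) = 1/3 + 2*sqrt(2)/3.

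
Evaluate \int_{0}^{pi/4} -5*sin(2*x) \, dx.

-5/2

An antiderivative is F(x) = 5*cos(2*x)/2.
Then F(pi/4) - F(0) = (0) - (5/2) = -5/2.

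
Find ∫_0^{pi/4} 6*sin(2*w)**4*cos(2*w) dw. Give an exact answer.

3/5

Let u = sin(2*w), so du = 2*cos(2*w) dw. When w = 0, u = 0; when w = pi/4, u = 1.
The integral becomes 3·∫ u**4 du from 0 to 1, with antiderivative 3*u**5/5.
Back in w: F(w) = 3*sin(2*w)**5/5.
Then F(pi/4) - F(0) = (3/5) - (0) = 3/5.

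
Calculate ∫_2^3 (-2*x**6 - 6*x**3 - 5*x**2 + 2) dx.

-30049/42

By the power rule, an antiderivative is F(x) = -2*x**7/7 - 3*x**4/2 - 5*x**3/3 + 2*x.
Then F(3) - F(2) = (-10995/14) - (-1468/21) = -30049/42.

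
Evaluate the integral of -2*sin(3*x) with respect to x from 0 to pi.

An antiderivative is F(x) = 2*cos(3*x)/3.
Then F(pi) - F(0) = (-2/3) - (2/3) = -4/3.

-4/3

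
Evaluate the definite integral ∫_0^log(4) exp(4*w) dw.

255/4

Let u = exp(w), so du = exp(w) dw. When w = 0, u = 1; when w = log(4), u = 4.
The integral becomes ∫ u**3 du from 1 to 4, with antiderivative u**4/4.
Back in w: F(w) = exp(4*w)/4.
Then F(log(4)) - F(0) = (64) - (1/4) = 255/4.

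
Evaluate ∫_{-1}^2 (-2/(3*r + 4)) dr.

An antiderivative is F(r) = -2*log(3*r + 4)/3.
Then F(2) - F(-1) = (-2*log(10)/3) - (0) = -2*log(10)/3.

-2*log(10)/3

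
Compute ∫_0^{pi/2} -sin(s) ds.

-1

An antiderivative is F(s) = cos(s).
Then F(pi/2) - F(0) = (0) - (1) = -1.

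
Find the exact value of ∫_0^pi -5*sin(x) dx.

An antiderivative is F(x) = 5*cos(x).
Then F(pi) - F(0) = (-5) - (5) = -10.

-10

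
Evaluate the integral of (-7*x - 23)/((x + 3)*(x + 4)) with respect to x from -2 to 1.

-5*log(5) + log(2)

Factor the denominator: x**2 + 7*x + 12 = (x + 4)(x + 3).
Partial fractions: (-7*x - 23)/((x + 3)*(x + 4)) = -5/(x + 4) - 2/(x + 3).
An antiderivative is F(x) = -2*log(x + 3) - 5*log(x + 4).
Then F(1) - F(-2) = (-5*log(5) - 4*log(2)) - (-log(32)) = -5*log(5) + log(2).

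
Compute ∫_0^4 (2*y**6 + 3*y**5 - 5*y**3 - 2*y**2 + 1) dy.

133780/21

By the power rule, an antiderivative is F(y) = 2*y**7/7 + y**6/2 - 5*y**4/4 - 2*y**3/3 + y.
Then F(4) - F(0) = (133780/21) - (0) = 133780/21.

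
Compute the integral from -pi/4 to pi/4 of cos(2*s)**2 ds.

pi/4

Use the identity cos^2(2*s) = (1 + cos(4*s))/2.
An antiderivative is F(s) = s/2 + sin(4*s)/8.
Then F(pi/4) - F(-pi/4) = (pi/8) - (-pi/8) = pi/4.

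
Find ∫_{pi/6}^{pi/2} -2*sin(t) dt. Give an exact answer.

-sqrt(3)

An antiderivative is F(t) = 2*cos(t).
Then F(pi/2) - F(pi/6) = (0) - (sqrt(3)) = -sqrt(3).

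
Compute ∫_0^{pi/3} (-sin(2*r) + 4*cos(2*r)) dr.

-3/4 + sqrt(3)

An antiderivative is F(r) = 2*sin(2*r) + cos(2*r)/2.
Then F(pi/3) - F(0) = (-1/4 + sqrt(3)) - (1/2) = -3/4 + sqrt(3).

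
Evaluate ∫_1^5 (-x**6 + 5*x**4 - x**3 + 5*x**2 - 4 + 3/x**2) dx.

By the power rule, an antiderivative is F(x) = -x**7/7 + x**5 - x**4/4 + 5*x**3/3 - 4*x - 3/x.
Then F(5) - F(1) = (-3361777/420) - (-397/84) = -839948/105.

-839948/105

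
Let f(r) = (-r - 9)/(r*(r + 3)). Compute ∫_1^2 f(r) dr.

-7*log(2) + 2*log(5)

Factor the denominator: r**2 + 3*r = (r + 3)r.
Partial fractions: (-r - 9)/(r*(r + 3)) = 2/(r + 3) - 3/r.
An antiderivative is F(r) = -3*log(r) + 2*log(r + 3).
Then F(2) - F(1) = (log(25/8)) - (log(16)) = -7*log(2) + 2*log(5).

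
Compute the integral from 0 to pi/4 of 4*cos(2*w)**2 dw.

Use the identity cos^2(2*w) = (1 + cos(4*w))/2.
An antiderivative is F(w) = 2*w + sin(4*w)/2.
Then F(pi/4) - F(0) = (pi/2) - (0) = pi/2.

pi/2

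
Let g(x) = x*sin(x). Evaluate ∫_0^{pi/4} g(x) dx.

Integrate by parts once (u = x, dv = sin(x) dx).
An antiderivative is F(x) = -x*cos(x) + sin(x).
Then F(pi/4) - F(0) = (sqrt(2)*(4 - pi)/8) - (0) = sqrt(2)*(4 - pi)/8.

sqrt(2)*(4 - pi)/8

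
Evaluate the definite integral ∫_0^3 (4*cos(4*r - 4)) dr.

sin(4) + sin(8)

Let u = 4*r - 4, so du = 4 dr. When r = 0, u = -4; when r = 3, u = 8.
The integral becomes ∫ cos(u) du from -4 to 8, with antiderivative sin(u).
Back in r: F(r) = sin(4*r - 4).
Then F(3) - F(0) = (sin(8)) - (-sin(4)) = sin(4) + sin(8).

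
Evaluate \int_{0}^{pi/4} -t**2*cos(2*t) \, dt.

1/4 - pi**2/32

Integrate by parts twice (u = t^2, dv = -cos(2*t) dt).
An antiderivative is F(t) = -t**2*sin(2*t)/2 - t*cos(2*t)/2 + sin(2*t)/4.
Then F(pi/4) - F(0) = (1/4 - pi**2/32) - (0) = 1/4 - pi**2/32.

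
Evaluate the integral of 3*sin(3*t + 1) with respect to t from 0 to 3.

cos(1) - cos(10)

Let u = 3*t + 1, so du = 3 dt. When t = 0, u = 1; when t = 3, u = 10.
The integral becomes ∫ sin(u) du from 1 to 10, with antiderivative -cos(u).
Back in t: F(t) = -cos(3*t + 1).
Then F(3) - F(0) = (-cos(10)) - (-cos(1)) = cos(1) - cos(10).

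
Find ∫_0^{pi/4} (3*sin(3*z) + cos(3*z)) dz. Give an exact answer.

An antiderivative is F(z) = sin(3*z)/3 - cos(3*z).
Then F(pi/4) - F(0) = (2*sqrt(2)/3) - (-1) = 2*sqrt(2)/3 + 1.

2*sqrt(2)/3 + 1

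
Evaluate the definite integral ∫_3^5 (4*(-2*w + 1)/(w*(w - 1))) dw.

-4*log(5) - 4*log(2) + 4*log(3)

Factor the denominator: w**2 - w = w(w - 1).
Partial fractions: 4*(-2*w + 1)/(w*(w - 1)) = -4/w - 4/(w - 1).
An antiderivative is F(w) = -4*log(w) - 4*log(w - 1).
Then F(5) - F(3) = (-4*log(5) - 8*log(2)) - (-4*log(3) - 4*log(2)) = -4*log(5) - 4*log(2) + 4*log(3).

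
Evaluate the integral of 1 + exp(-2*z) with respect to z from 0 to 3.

An antiderivative is F(z) = z - exp(-2*z)/2.
Then F(3) - F(0) = (3 - exp(-6)/2) - (-1/2) = 7/2 - exp(-6)/2.

7/2 - exp(-6)/2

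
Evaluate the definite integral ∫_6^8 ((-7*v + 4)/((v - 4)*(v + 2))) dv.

-3*log(5) + 2*log(2)

Factor the denominator: v**2 - 2*v - 8 = (v + 2)(v - 4).
Partial fractions: (-7*v + 4)/((v - 4)*(v + 2)) = -3/(v + 2) - 4/(v - 4).
An antiderivative is F(v) = -4*log(v - 4) - 3*log(v + 2).
Then F(8) - F(6) = (-11*log(2) - 3*log(5)) - (-13*log(2)) = -3*log(5) + 2*log(2).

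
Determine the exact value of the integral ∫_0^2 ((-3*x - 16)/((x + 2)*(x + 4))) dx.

Factor the denominator: x**2 + 6*x + 8 = (x + 4)(x + 2).
Partial fractions: (-3*x - 16)/((x + 2)*(x + 4)) = 2/(x + 4) - 5/(x + 2).
An antiderivative is F(x) = -5*log(x + 2) + 2*log(x + 4).
Then F(2) - F(0) = (-8*log(2) + 2*log(3)) - (-log(2)) = -7*log(2) + 2*log(3).

-7*log(2) + 2*log(3)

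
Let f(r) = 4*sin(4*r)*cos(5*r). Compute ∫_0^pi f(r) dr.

Use the identity sin(4*r)cos(5*r) = [sin(9*r) + sin(-r)]/2.
An antiderivative is F(r) = 2*cos(r) - 2*cos(9*r)/9.
Then F(pi) - F(0) = (-16/9) - (16/9) = -32/9.

-32/9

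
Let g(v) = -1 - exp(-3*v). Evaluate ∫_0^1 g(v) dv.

An antiderivative is F(v) = -v + exp(-3*v)/3.
Then F(1) - F(0) = (-1 + exp(-3)/3) - (1/3) = -4/3 + exp(-3)/3.

-4/3 + exp(-3)/3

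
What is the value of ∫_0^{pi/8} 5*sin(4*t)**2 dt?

Use the identity sin^2(4*t) = (1 - cos(8*t))/2.
An antiderivative is F(t) = 5*t/2 - 5*sin(8*t)/16.
Then F(pi/8) - F(0) = (5*pi/16) - (0) = 5*pi/16.

5*pi/16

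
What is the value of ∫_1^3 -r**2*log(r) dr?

Integrate by parts once (u = ln r, dv = -r**2 dr).
An antiderivative is F(r) = -r**3*(3*log(r) - 1)/9.
Then F(3) - F(1) = (3 - 9*log(3)) - (1/9) = 26/9 - 9*log(3).

26/9 - 9*log(3)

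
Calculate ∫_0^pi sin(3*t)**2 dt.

pi/2

Use the identity sin^2(3*t) = (1 - cos(6*t))/2.
An antiderivative is F(t) = t/2 - sin(6*t)/12.
Then F(pi) - F(0) = (pi/2) - (0) = pi/2.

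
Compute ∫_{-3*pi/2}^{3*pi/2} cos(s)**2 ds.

Use the identity cos^2(s) = (1 + cos(2*s))/2.
An antiderivative is F(s) = s/2 + sin(2*s)/4.
Then F(3*pi/2) - F(-3*pi/2) = (3*pi/4) - (-3*pi/4) = 3*pi/2.

3*pi/2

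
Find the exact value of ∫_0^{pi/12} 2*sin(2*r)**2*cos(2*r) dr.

1/24

Let u = sin(2*r), so du = 2*cos(2*r) dr. When r = 0, u = 0; when r = pi/12, u = 1/2.
The integral becomes ∫ u**2 du from 0 to 1/2, with antiderivative u**3/3.
Back in r: F(r) = sin(2*r)**3/3.
Then F(pi/12) - F(0) = (1/24) - (0) = 1/24.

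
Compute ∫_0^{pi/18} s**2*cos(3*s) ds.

Integrate by parts twice (u = s^2, dv = cos(3*s) ds).
An antiderivative is F(s) = s**2*sin(3*s)/3 + 2*s*cos(3*s)/9 - 2*sin(3*s)/27.
Then F(pi/18) - F(0) = (-1/27 + pi**2/1944 + sqrt(3)*pi/162) - (0) = -1/27 + pi**2/1944 + sqrt(3)*pi/162.

-1/27 + pi**2/1944 + sqrt(3)*pi/162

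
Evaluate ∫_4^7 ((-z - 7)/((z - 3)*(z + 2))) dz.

Factor the denominator: z**2 - z - 6 = (z + 2)(z - 3).
Partial fractions: (-z - 7)/((z - 3)*(z + 2)) = 1/(z + 2) - 2/(z - 3).
An antiderivative is F(z) = -2*log(z - 3) + log(z + 2).
Then F(7) - F(4) = (log(9/16)) - (log(6)) = log(3/32).

log(3/32)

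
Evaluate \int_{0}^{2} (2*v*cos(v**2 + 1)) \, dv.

sin(5) - sin(1)

Let u = v**2 + 1, so du = 2*v dv. When v = 0, u = 1; when v = 2, u = 5.
The integral becomes ∫ cos(u) du from 1 to 5, with antiderivative sin(u).
Back in v: F(v) = sin(v**2 + 1).
Then F(2) - F(0) = (sin(5)) - (sin(1)) = sin(5) - sin(1).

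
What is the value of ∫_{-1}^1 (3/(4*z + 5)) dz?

An antiderivative is F(z) = 3*log(4*z + 5)/4.
Then F(1) - F(-1) = (3*log(3)/2) - (0) = 3*log(3)/2.

3*log(3)/2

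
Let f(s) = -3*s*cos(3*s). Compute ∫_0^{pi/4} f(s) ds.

-sqrt(2)*pi/8 + sqrt(2)/6 + 1/3

Integrate by parts once (u = s, dv = -3*cos(3*s) ds).
An antiderivative is F(s) = -s*sin(3*s) - cos(3*s)/3.
Then F(pi/4) - F(0) = (sqrt(2)*(4 - 3*pi)/24) - (-1/3) = -sqrt(2)*pi/8 + sqrt(2)/6 + 1/3.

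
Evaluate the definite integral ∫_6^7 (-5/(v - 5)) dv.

-log(32)

An antiderivative is F(v) = -5*log(v - 5).
Then F(7) - F(6) = (-log(32)) - (0) = -log(32).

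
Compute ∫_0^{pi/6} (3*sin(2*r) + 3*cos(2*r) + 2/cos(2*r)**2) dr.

3/4 + 7*sqrt(3)/4

An antiderivative is F(r) = 3*sin(2*r)/2 - 3*cos(2*r)/2 + tan(2*r).
Then F(pi/6) - F(0) = (-3/4 + 7*sqrt(3)/4) - (-3/2) = 3/4 + 7*sqrt(3)/4.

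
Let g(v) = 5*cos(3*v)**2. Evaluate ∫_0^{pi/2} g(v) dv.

Use the identity cos^2(3*v) = (1 + cos(6*v))/2.
An antiderivative is F(v) = 5*v/2 + 5*sin(6*v)/12.
Then F(pi/2) - F(0) = (5*pi/4) - (0) = 5*pi/4.

5*pi/4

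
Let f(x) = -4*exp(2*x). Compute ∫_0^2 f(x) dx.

An antiderivative is F(x) = -2*exp(2*x).
Then F(2) - F(0) = (-2*exp(4)) - (-2) = 2 - 2*exp(4).

2 - 2*exp(4)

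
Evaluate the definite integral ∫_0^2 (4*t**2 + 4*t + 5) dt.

86/3

By the power rule, an antiderivative is F(t) = 4*t**3/3 + 2*t**2 + 5*t.
Then F(2) - F(0) = (86/3) - (0) = 86/3.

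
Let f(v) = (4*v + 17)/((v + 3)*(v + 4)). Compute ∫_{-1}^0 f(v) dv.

Factor the denominator: v**2 + 7*v + 12 = (v + 4)(v + 3).
Partial fractions: (4*v + 17)/((v + 3)*(v + 4)) = -1/(v + 4) + 5/(v + 3).
An antiderivative is F(v) = 5*log(v + 3) - log(v + 4).
Then F(0) - F(-1) = (-2*log(2) + 5*log(3)) - (log(32/3)) = -7*log(2) + 6*log(3).

-7*log(2) + 6*log(3)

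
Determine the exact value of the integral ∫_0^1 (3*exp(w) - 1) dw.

An antiderivative is F(w) = -w + 3*exp(w).
Then F(1) - F(0) = (-1 + 3*E) - (3) = -4 + 3*E.

-4 + 3*E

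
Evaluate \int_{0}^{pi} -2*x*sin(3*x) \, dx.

-2*pi/3

Integrate by parts once (u = x, dv = -2*sin(3*x) dx).
An antiderivative is F(x) = 2*x*cos(3*x)/3 - 2*sin(3*x)/9.
Then F(pi) - F(0) = (-2*pi/3) - (0) = -2*pi/3.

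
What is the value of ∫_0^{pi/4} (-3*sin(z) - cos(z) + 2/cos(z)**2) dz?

An antiderivative is F(z) = -sin(z) + 3*cos(z) + 2*tan(z).
Then F(pi/4) - F(0) = (sqrt(2) + 2) - (3) = -1 + sqrt(2).

-1 + sqrt(2)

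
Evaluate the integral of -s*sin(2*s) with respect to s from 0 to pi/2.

-pi/4

Integrate by parts once (u = s, dv = -sin(2*s) ds).
An antiderivative is F(s) = s*cos(2*s)/2 - sin(2*s)/4.
Then F(pi/2) - F(0) = (-pi/4) - (0) = -pi/4.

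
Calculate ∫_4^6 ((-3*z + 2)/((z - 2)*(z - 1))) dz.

Factor the denominator: z**2 - 3*z + 2 = (z - 1)(z - 2).
Partial fractions: (-3*z + 2)/((z - 2)*(z - 1)) = 1/(z - 1) - 4/(z - 2).
An antiderivative is F(z) = -4*log(z - 2) + log(z - 1).
Then F(6) - F(4) = (-8*log(2) + log(5)) - (log(3/16)) = log(5/48).

log(5/48)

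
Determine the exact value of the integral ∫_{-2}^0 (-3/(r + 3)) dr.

An antiderivative is F(r) = -3*log(r + 3).
Then F(0) - F(-2) = (-log(27)) - (0) = -log(27).

-log(27)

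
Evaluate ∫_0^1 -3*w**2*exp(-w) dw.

-6 + 15*exp(-1)

Integrate by parts twice (u = w^2, dv = -3*exp(-w) dw).
An antiderivative is F(w) = (3*w**2 + 6*w + 6)*exp(-w).
Then F(1) - F(0) = (15*exp(-1)) - (6) = -6 + 15*exp(-1).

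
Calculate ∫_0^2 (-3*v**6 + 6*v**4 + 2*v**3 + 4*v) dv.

By the power rule, an antiderivative is F(v) = -3*v**7/7 + 6*v**5/5 + v**4/2 + 2*v**2.
Then F(2) - F(0) = (-16/35) - (0) = -16/35.

-16/35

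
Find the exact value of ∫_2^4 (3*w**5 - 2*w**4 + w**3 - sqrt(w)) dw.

4*sqrt(2)/3 + 25108/15

By the power rule, an antiderivative is F(w) = w**6/2 - 2*w**5/5 + w**4/4 - 2*w**(3/2)/3.
Then F(4) - F(2) = (25456/15) - (116/5 - 4*sqrt(2)/3) = 4*sqrt(2)/3 + 25108/15.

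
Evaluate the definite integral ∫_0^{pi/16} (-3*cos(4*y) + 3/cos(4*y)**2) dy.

An antiderivative is F(y) = -3*sin(4*y)/4 + 3*tan(4*y)/4.
Then F(pi/16) - F(0) = (3/4 - 3*sqrt(2)/8) - (0) = 3/4 - 3*sqrt(2)/8.

3/4 - 3*sqrt(2)/8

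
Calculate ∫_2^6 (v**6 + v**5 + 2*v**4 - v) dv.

By the power rule, an antiderivative is F(v) = v**7/7 + v**6/6 + 2*v**5/5 - v**2/2.
Then F(6) - F(2) = (1780074/35) - (4174/105) = 5336048/105.

5336048/105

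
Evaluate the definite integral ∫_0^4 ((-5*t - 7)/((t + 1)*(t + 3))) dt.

Factor the denominator: t**2 + 4*t + 3 = (t + 3)(t + 1).
Partial fractions: (-5*t - 7)/((t + 1)*(t + 3)) = -4/(t + 3) - 1/(t + 1).
An antiderivative is F(t) = -log(t + 1) - 4*log(t + 3).
Then F(4) - F(0) = (-4*log(7) - log(5)) - (-log(81)) = -4*log(7) - log(5) + 4*log(3).

-4*log(7) - log(5) + 4*log(3)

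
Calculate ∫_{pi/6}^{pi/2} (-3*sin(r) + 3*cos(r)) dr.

An antiderivative is F(r) = 3*sin(r) + 3*cos(r).
Then F(pi/2) - F(pi/6) = (3) - (3/2 + 3*sqrt(3)/2) = 3/2 - 3*sqrt(3)/2.

3/2 - 3*sqrt(3)/2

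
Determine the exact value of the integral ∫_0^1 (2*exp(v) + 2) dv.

2*E

An antiderivative is F(v) = 2*v + 2*exp(v).
Then F(1) - F(0) = (2 + 2*E) - (2) = 2*E.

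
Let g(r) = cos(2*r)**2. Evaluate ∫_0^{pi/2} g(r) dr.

Use the identity cos^2(2*r) = (1 + cos(4*r))/2.
An antiderivative is F(r) = r/2 + sin(4*r)/8.
Then F(pi/2) - F(0) = (pi/4) - (0) = pi/4.

pi/4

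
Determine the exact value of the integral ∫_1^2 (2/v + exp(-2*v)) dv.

(-1 + exp(2) + 4*exp(4)*log(2))*exp(-4)/2

An antiderivative is F(v) = 2*log(v) - exp(-2*v)/2.
Then F(2) - F(1) = (-exp(-4)/2 + 2*log(2)) - (-exp(-2)/2) = (-1 + exp(2) + 4*exp(4)*log(2))*exp(-4)/2.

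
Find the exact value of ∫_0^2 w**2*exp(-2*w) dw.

Integrate by parts twice (u = w^2, dv = exp(-2*w) dw).
An antiderivative is F(w) = (-2*w**2 - 2*w - 1)*exp(-2*w)/4.
Then F(2) - F(0) = (-13*exp(-4)/4) - (-1/4) = (-13 + exp(4))*exp(-4)/4.

(-13 + exp(4))*exp(-4)/4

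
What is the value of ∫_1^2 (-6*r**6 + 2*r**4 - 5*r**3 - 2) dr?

By the power rule, an antiderivative is F(r) = -6*r**7/7 + 2*r**5/5 - 5*r**4/4 - 2*r.
Then F(2) - F(1) = (-4232/35) - (-519/140) = -16409/140.

-16409/140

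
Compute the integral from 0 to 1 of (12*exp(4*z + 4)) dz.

Let u = 4*z + 4, so du = 4 dz. When z = 0, u = 4; when z = 1, u = 8.
The integral becomes 3·∫ exp(u) du from 4 to 8, with antiderivative 3*exp(u).
Back in z: F(z) = 3*exp(4*z + 4).
Then F(1) - F(0) = (3*exp(8)) - (3*exp(4)) = -3*(1 - exp(4))*exp(4).

-3*(1 - exp(4))*exp(4)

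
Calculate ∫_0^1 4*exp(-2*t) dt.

2 - 2*exp(-2)

An antiderivative is F(t) = -2*exp(-2*t).
Then F(1) - F(0) = (-2*exp(-2)) - (-2) = 2 - 2*exp(-2).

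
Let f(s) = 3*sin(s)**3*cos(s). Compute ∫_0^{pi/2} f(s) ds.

Let u = sin(s), so du = cos(s) ds. When s = 0, u = 0; when s = pi/2, u = 1.
The integral becomes 3·∫ u**3 du from 0 to 1, with antiderivative 3*u**4/4.
Back in s: F(s) = 3*sin(s)**4/4.
Then F(pi/2) - F(0) = (3/4) - (0) = 3/4.

3/4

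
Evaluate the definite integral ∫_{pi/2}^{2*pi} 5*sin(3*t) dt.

An antiderivative is F(t) = -5*cos(3*t)/3.
Then F(2*pi) - F(pi/2) = (-5/3) - (0) = -5/3.

-5/3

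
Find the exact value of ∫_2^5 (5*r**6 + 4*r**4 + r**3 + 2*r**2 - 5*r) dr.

By the power rule, an antiderivative is F(r) = 5*r**7/7 + 4*r**5/5 + r**4/4 + 2*r**3/3 - 5*r**2/2.
Then F(5) - F(2) = (4912375/84) - (12218/105) = 8171001/140.

8171001/140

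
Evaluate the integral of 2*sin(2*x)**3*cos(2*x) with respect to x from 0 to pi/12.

Let u = sin(2*x), so du = 2*cos(2*x) dx. When x = 0, u = 0; when x = pi/12, u = 1/2.
The integral becomes ∫ u**3 du from 0 to 1/2, with antiderivative u**4/4.
Back in x: F(x) = sin(2*x)**4/4.
Then F(pi/12) - F(0) = (1/64) - (0) = 1/64.

1/64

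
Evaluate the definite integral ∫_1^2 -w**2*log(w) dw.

7/9 - 8*log(2)/3

Integrate by parts once (u = ln w, dv = -w**2 dw).
An antiderivative is F(w) = -w**3*(3*log(w) - 1)/9.
Then F(2) - F(1) = (8/9 - 8*log(2)/3) - (1/9) = 7/9 - 8*log(2)/3.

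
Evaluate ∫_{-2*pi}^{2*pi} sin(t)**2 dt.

Use the identity sin^2(t) = (1 - cos(2*t))/2.
An antiderivative is F(t) = t/2 - sin(2*t)/4.
Then F(2*pi) - F(-2*pi) = (pi) - (-pi) = 2*pi.

2*pi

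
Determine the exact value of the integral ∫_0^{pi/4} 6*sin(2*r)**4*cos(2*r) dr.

3/5

Let u = sin(2*r), so du = 2*cos(2*r) dr. When r = 0, u = 0; when r = pi/4, u = 1.
The integral becomes 3·∫ u**4 du from 0 to 1, with antiderivative 3*u**5/5.
Back in r: F(r) = 3*sin(2*r)**5/5.
Then F(pi/4) - F(0) = (3/5) - (0) = 3/5.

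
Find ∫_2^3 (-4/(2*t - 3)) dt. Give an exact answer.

-log(9)

An antiderivative is F(t) = -2*log(2*t - 3).
Then F(3) - F(2) = (-log(9)) - (0) = -log(9).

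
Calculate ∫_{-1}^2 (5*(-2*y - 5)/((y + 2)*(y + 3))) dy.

-5*log(5) - 5*log(2)

Factor the denominator: y**2 + 5*y + 6 = (y + 3)(y + 2).
Partial fractions: 5*(-2*y - 5)/((y + 2)*(y + 3)) = -5/(y + 3) - 5/(y + 2).
An antiderivative is F(y) = -5*log(y + 2) - 5*log(y + 3).
Then F(2) - F(-1) = (-5*log(5) - 10*log(2)) - (-log(32)) = -5*log(5) - 5*log(2).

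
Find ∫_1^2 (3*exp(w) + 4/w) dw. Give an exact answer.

An antiderivative is F(w) = 3*exp(w) + 4*log(w).
Then F(2) - F(1) = (log(16) + 3*exp(2)) - (3*exp(1)) = -3*exp(1) + log(16) + 3*exp(2).

-3*exp(1) + log(16) + 3*exp(2)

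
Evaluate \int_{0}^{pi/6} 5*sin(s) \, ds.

5 - 5*sqrt(3)/2

An antiderivative is F(s) = -5*cos(s).
Then F(pi/6) - F(0) = (-5*sqrt(3)/2) - (-5) = 5 - 5*sqrt(3)/2.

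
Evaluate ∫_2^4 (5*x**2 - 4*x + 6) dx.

244/3

By the power rule, an antiderivative is F(x) = 5*x**3/3 - 2*x**2 + 6*x.
Then F(4) - F(2) = (296/3) - (52/3) = 244/3.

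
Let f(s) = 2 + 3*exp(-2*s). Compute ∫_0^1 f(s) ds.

An antiderivative is F(s) = 2*s - 3*exp(-2*s)/2.
Then F(1) - F(0) = (2 - 3*exp(-2)/2) - (-3/2) = 7/2 - 3*exp(-2)/2.

7/2 - 3*exp(-2)/2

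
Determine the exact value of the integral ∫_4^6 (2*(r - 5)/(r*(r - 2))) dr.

-8*log(2) + 5*log(3)

Factor the denominator: r**2 - 2*r = r(r - 2).
Partial fractions: 2*(r - 5)/(r*(r - 2)) = 5/r - 3/(r - 2).
An antiderivative is F(r) = 5*log(r) - 3*log(r - 2).
Then F(6) - F(4) = (-log(2) + 5*log(3)) - (7*log(2)) = -8*log(2) + 5*log(3).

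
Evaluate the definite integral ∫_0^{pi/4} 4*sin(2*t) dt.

2

An antiderivative is F(t) = -2*cos(2*t).
Then F(pi/4) - F(0) = (0) - (-2) = 2.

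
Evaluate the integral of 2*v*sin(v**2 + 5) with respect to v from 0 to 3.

Let u = v**2 + 5, so du = 2*v dv. When v = 0, u = 5; when v = 3, u = 14.
The integral becomes ∫ sin(u) du from 5 to 14, with antiderivative -cos(u).
Back in v: F(v) = -cos(v**2 + 5).
Then F(3) - F(0) = (-cos(14)) - (-cos(5)) = -cos(14) + cos(5).

-cos(14) + cos(5)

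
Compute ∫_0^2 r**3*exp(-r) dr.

Integrate by parts 3 times (u = r^3, dv = exp(-r) dr).
An antiderivative is F(r) = (-r**3 - 3*r**2 - 6*r - 6)*exp(-r).
Then F(2) - F(0) = (-38*exp(-2)) - (-6) = 6 - 38*exp(-2).

6 - 38*exp(-2)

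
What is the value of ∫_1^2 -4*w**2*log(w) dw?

Integrate by parts once (u = ln w, dv = -4*w**2 dw).
An antiderivative is F(w) = -4*w**3*(3*log(w) - 1)/9.
Then F(2) - F(1) = (32/9 - 32*log(2)/3) - (4/9) = 28/9 - 32*log(2)/3.

28/9 - 32*log(2)/3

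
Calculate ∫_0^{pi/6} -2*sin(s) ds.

An antiderivative is F(s) = 2*cos(s).
Then F(pi/6) - F(0) = (sqrt(3)) - (2) = -2 + sqrt(3).

-2 + sqrt(3)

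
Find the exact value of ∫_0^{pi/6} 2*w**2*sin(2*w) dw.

Integrate by parts twice (u = w^2, dv = 2*sin(2*w) dw).
An antiderivative is F(w) = -w**2*cos(2*w) + w*sin(2*w) + cos(2*w)/2.
Then F(pi/6) - F(0) = (-pi**2/72 + 1/4 + sqrt(3)*pi/12) - (1/2) = -1/4 - pi**2/72 + sqrt(3)*pi/12.

-1/4 - pi**2/72 + sqrt(3)*pi/12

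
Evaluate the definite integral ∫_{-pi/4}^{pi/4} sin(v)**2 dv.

-1/2 + pi/4

Use the identity sin^2(v) = (1 - cos(2*v))/2.
An antiderivative is F(v) = v/2 - sin(2*v)/4.
Then F(pi/4) - F(-pi/4) = (-1/4 + pi/8) - (1/4 - pi/8) = -1/2 + pi/4.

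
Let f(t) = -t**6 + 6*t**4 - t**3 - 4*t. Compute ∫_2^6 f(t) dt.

By the power rule, an antiderivative is F(t) = -t**7/7 + 6*t**5/5 - t**4/4 - 2*t**2.
Then F(6) - F(2) = (-1086948/35) - (284/35) = -1087232/35.

-1087232/35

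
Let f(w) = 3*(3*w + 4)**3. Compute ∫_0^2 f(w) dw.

Let u = 3*w + 4, so du = 3 dw. When w = 0, u = 4; when w = 2, u = 10.
The integral becomes ∫ u**3 du from 4 to 10, with antiderivative u**4/4.
Back in w: F(w) = (3*w + 4)**4/4.
Then F(2) - F(0) = (2500) - (64) = 2436.

2436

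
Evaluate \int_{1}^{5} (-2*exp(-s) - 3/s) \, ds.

An antiderivative is F(s) = -3*log(s) + 2*exp(-s).
Then F(5) - F(1) = (-3*log(5) + 2*exp(-5)) - (2*exp(-1)) = -3*log(5) - 2*exp(-1) + 2*exp(-5).

-3*log(5) - 2*exp(-1) + 2*exp(-5)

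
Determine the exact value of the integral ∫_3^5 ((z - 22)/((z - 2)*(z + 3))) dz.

-9*log(3) + 10*log(2)

Factor the denominator: z**2 + z - 6 = (z + 3)(z - 2).
Partial fractions: (z - 22)/((z - 2)*(z + 3)) = 5/(z + 3) - 4/(z - 2).
An antiderivative is F(z) = -4*log(z - 2) + 5*log(z + 3).
Then F(5) - F(3) = (-4*log(3) + 15*log(2)) - (5*log(2) + 5*log(3)) = -9*log(3) + 10*log(2).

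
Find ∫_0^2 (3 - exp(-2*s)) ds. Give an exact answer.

exp(-4)/2 + 11/2

An antiderivative is F(s) = 3*s + exp(-2*s)/2.
Then F(2) - F(0) = (exp(-4)/2 + 6) - (1/2) = exp(-4)/2 + 11/2.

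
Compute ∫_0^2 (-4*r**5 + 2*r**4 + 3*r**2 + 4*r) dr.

By the power rule, an antiderivative is F(r) = -2*r**6/3 + 2*r**5/5 + r**3 + 2*r**2.
Then F(2) - F(0) = (-208/15) - (0) = -208/15.

-208/15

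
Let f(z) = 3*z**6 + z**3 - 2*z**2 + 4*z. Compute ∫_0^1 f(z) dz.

169/84

By the power rule, an antiderivative is F(z) = 3*z**7/7 + z**4/4 - 2*z**3/3 + 2*z**2.
Then F(1) - F(0) = (169/84) - (0) = 169/84.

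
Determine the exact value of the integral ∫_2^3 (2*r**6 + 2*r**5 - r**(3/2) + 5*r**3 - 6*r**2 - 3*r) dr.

-18*sqrt(3)/5 + 8*sqrt(2)/5 + 71039/84

By the power rule, an antiderivative is F(r) = 2*r**7/7 + r**6/3 - 2*r**(5/2)/5 + 5*r**4/4 - 2*r**3 - 3*r**2/2.
Then F(3) - F(2) = (25245/28 - 18*sqrt(3)/5) - (1174/21 - 8*sqrt(2)/5) = -18*sqrt(3)/5 + 8*sqrt(2)/5 + 71039/84.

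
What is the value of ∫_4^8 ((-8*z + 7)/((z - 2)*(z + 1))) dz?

Factor the denominator: z**2 - z - 2 = (z + 1)(z - 2).
Partial fractions: (-8*z + 7)/((z - 2)*(z + 1)) = -5/(z + 1) - 3/(z - 2).
An antiderivative is F(z) = -3*log(z - 2) - 5*log(z + 1).
Then F(8) - F(4) = (-13*log(3) - 3*log(2)) - (-5*log(5) - 3*log(2)) = -13*log(3) + 5*log(5).

-13*log(3) + 5*log(5)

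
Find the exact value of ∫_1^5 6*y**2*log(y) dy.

-248/3 + 250*log(5)

Integrate by parts once (u = ln y, dv = 6*y**2 dy).
An antiderivative is F(y) = 2*y**3*(3*log(y) - 1)/3.
Then F(5) - F(1) = (-250/3 + 250*log(5)) - (-2/3) = -248/3 + 250*log(5).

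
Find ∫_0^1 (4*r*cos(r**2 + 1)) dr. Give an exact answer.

Let u = r**2 + 1, so du = 2*r dr. When r = 0, u = 1; when r = 1, u = 2.
The integral becomes 2·∫ cos(u) du from 1 to 2, with antiderivative 2*sin(u).
Back in r: F(r) = 2*sin(r**2 + 1).
Then F(1) - F(0) = (2*sin(2)) - (2*sin(1)) = -2*sin(1) + 2*sin(2).

-2*sin(1) + 2*sin(2)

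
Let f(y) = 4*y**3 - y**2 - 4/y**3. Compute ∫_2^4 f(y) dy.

By the power rule, an antiderivative is F(y) = y**4 - y**3/3 + 2/y**2.
Then F(4) - F(2) = (5635/24) - (83/6) = 5303/24.

5303/24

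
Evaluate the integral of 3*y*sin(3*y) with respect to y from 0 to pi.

pi

Integrate by parts once (u = y, dv = 3*sin(3*y) dy).
An antiderivative is F(y) = -y*cos(3*y) + sin(3*y)/3.
Then F(pi) - F(0) = (pi) - (0) = pi.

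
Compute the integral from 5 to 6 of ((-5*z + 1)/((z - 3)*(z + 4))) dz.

-3*log(5) - log(2) + 4*log(3)

Factor the denominator: z**2 + z - 12 = (z + 4)(z - 3).
Partial fractions: (-5*z + 1)/((z - 3)*(z + 4)) = -3/(z + 4) - 2/(z - 3).
An antiderivative is F(z) = -2*log(z - 3) - 3*log(z + 4).
Then F(6) - F(5) = (-3*log(5) - 2*log(3) - 3*log(2)) - (-6*log(3) - 2*log(2)) = -3*log(5) - log(2) + 4*log(3).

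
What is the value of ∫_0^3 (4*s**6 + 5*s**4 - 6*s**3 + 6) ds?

By the power rule, an antiderivative is F(s) = 4*s**7/7 + s**5 - 3*s**4/2 + 6*s.
Then F(3) - F(0) = (19449/14) - (0) = 19449/14.

19449/14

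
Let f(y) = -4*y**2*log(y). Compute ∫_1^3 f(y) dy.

Integrate by parts once (u = ln y, dv = -4*y**2 dy).
An antiderivative is F(y) = -4*y**3*(3*log(y) - 1)/9.
Then F(3) - F(1) = (12 - 36*log(3)) - (4/9) = 104/9 - 36*log(3).

104/9 - 36*log(3)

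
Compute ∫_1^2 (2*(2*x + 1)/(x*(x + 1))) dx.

Factor the denominator: x**2 + x = (x + 1)x.
Partial fractions: 2*(2*x + 1)/(x*(x + 1)) = 2/(x + 1) + 2/x.
An antiderivative is F(x) = 2*log(x) + 2*log(x + 1).
Then F(2) - F(1) = (log(36)) - (log(4)) = log(9).

log(9)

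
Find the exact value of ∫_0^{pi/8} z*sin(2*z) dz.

Integrate by parts once (u = z, dv = sin(2*z) dz).
An antiderivative is F(z) = -z*cos(2*z)/2 + sin(2*z)/4.
Then F(pi/8) - F(0) = (sqrt(2)*(4 - pi)/32) - (0) = sqrt(2)*(4 - pi)/32.

sqrt(2)*(4 - pi)/32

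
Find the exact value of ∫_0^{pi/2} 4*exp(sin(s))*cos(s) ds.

-4 + 4*E

Let u = sin(s), so du = cos(s) ds. When s = 0, u = 0; when s = pi/2, u = 1.
The integral becomes 4·∫ exp(u) du from 0 to 1, with antiderivative 4*exp(u).
Back in s: F(s) = 4*exp(sin(s)).
Then F(pi/2) - F(0) = (4*E) - (4) = -4 + 4*E.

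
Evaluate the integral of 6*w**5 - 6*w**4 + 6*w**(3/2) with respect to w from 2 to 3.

By the power rule, an antiderivative is F(w) = w**6 + 12*w**(5/2)/5 - 6*w**5/5.
Then F(3) - F(2) = (108*sqrt(3)/5 + 2187/5) - (48*sqrt(2)/5 + 128/5) = -48*sqrt(2)/5 + 108*sqrt(3)/5 + 2059/5.

-48*sqrt(2)/5 + 108*sqrt(3)/5 + 2059/5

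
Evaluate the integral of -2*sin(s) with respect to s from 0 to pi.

-4

An antiderivative is F(s) = 2*cos(s).
Then F(pi) - F(0) = (-2) - (2) = -4.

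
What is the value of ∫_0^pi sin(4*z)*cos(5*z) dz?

-8/9

Use the identity sin(4*z)cos(5*z) = [sin(9*z) + sin(-z)]/2.
An antiderivative is F(z) = cos(z)/2 - cos(9*z)/18.
Then F(pi) - F(0) = (-4/9) - (4/9) = -8/9.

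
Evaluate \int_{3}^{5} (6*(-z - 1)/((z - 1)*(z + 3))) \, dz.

-9*log(2) + 3*log(3)

Factor the denominator: z**2 + 2*z - 3 = (z + 3)(z - 1).
Partial fractions: 6*(-z - 1)/((z - 1)*(z + 3)) = -3/(z + 3) - 3/(z - 1).
An antiderivative is F(z) = -3*log(z - 1) - 3*log(z + 3).
Then F(5) - F(3) = (-15*log(2)) - (-6*log(2) - 3*log(3)) = -9*log(2) + 3*log(3).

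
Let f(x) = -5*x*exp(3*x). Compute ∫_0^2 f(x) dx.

Integrate by parts once (u = x, dv = -5*exp(3*x) dx).
An antiderivative is F(x) = (-15*x + 5)*exp(3*x)/9.
Then F(2) - F(0) = (-25*exp(6)/9) - (5/9) = -25*exp(6)/9 - 5/9.

-25*exp(6)/9 - 5/9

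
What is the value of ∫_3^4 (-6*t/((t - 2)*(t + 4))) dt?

-14*log(2) + 4*log(7)

Factor the denominator: t**2 + 2*t - 8 = (t + 4)(t - 2).
Partial fractions: -6*t/((t - 2)*(t + 4)) = -4/(t + 4) - 2/(t - 2).
An antiderivative is F(t) = -2*log(t - 2) - 4*log(t + 4).
Then F(4) - F(3) = (-14*log(2)) - (-4*log(7)) = -14*log(2) + 4*log(7).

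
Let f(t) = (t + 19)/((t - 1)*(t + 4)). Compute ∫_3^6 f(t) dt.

Factor the denominator: t**2 + 3*t - 4 = (t + 4)(t - 1).
Partial fractions: (t + 19)/((t - 1)*(t + 4)) = -3/(t + 4) + 4/(t - 1).
An antiderivative is F(t) = 4*log(t - 1) - 3*log(t + 4).
Then F(6) - F(3) = (log(5/8)) - (-3*log(7) + 4*log(2)) = -7*log(2) + log(5) + 3*log(7).

-7*log(2) + log(5) + 3*log(7)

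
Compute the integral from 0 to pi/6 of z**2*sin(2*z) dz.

Integrate by parts twice (u = z^2, dv = sin(2*z) dz).
An antiderivative is F(z) = -z**2*cos(2*z)/2 + z*sin(2*z)/2 + cos(2*z)/4.
Then F(pi/6) - F(0) = (-pi**2/144 + 1/8 + sqrt(3)*pi/24) - (1/4) = -1/8 - pi**2/144 + sqrt(3)*pi/24.

-1/8 - pi**2/144 + sqrt(3)*pi/24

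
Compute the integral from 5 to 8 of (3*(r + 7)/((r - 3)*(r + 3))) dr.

-2*log(11) + log(2) + 5*log(5)

Factor the denominator: r**2 - 9 = (r + 3)(r - 3).
Partial fractions: 3*(r + 7)/((r - 3)*(r + 3)) = -2/(r + 3) + 5/(r - 3).
An antiderivative is F(r) = 5*log(r - 3) - 2*log(r + 3).
Then F(8) - F(5) = (-2*log(11) + 5*log(5)) - (-log(2)) = -2*log(11) + log(2) + 5*log(5).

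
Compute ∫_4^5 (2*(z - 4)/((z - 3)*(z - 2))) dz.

log(81/64)

Factor the denominator: z**2 - 5*z + 6 = (z - 2)(z - 3).
Partial fractions: 2*(z - 4)/((z - 3)*(z - 2)) = 4/(z - 2) - 2/(z - 3).
An antiderivative is F(z) = -2*log(z - 3) + 4*log(z - 2).
Then F(5) - F(4) = (log(81/4)) - (log(16)) = log(81/64).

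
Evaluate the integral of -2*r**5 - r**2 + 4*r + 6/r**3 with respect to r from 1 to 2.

By the power rule, an antiderivative is F(r) = -r**6/3 - r**3/3 + 2*r**2 - 3/r**2.
Then F(2) - F(1) = (-67/4) - (-5/3) = -181/12.

-181/12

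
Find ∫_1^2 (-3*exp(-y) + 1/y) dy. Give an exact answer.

An antiderivative is F(y) = log(y) + 3*exp(-y).
Then F(2) - F(1) = (3*exp(-2) + log(2)) - (3*exp(-1)) = -3*exp(-1) + 3*exp(-2) + log(2).

-3*exp(-1) + 3*exp(-2) + log(2)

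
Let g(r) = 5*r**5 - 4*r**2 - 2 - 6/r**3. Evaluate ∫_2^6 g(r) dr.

115622/3

By the power rule, an antiderivative is F(r) = 5*r**6/6 - 4*r**3/3 - 2*r + 3/r**2.
Then F(6) - F(2) = (462961/12) - (473/12) = 115622/3.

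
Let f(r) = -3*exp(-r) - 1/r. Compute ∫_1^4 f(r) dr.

An antiderivative is F(r) = -log(r) + 3*exp(-r).
Then F(4) - F(1) = ((3 - log(4**exp(4)))*exp(-4)) - (3*exp(-1)) = (-log(4**exp(4)) - 3*exp(3) + 3)*exp(-4).

(-log(4**exp(4)) - 3*exp(3) + 3)*exp(-4)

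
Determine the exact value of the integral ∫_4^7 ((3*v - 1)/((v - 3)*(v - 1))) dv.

7*log(2)

Factor the denominator: v**2 - 4*v + 3 = (v - 1)(v - 3).
Partial fractions: (3*v - 1)/((v - 3)*(v - 1)) = -1/(v - 1) + 4/(v - 3).
An antiderivative is F(v) = 4*log(v - 3) - log(v - 1).
Then F(7) - F(4) = (-log(3) + 7*log(2)) - (-log(3)) = 7*log(2).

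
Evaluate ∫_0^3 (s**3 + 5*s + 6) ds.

By the power rule, an antiderivative is F(s) = s**4/4 + 5*s**2/2 + 6*s.
Then F(3) - F(0) = (243/4) - (0) = 243/4.

243/4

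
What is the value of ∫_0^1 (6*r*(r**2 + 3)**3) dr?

525/4

Let u = r**2 + 3, so du = 2*r dr. When r = 0, u = 3; when r = 1, u = 4.
The integral becomes 3·∫ u**3 du from 3 to 4, with antiderivative 3*u**4/4.
Back in r: F(r) = 3*(r**2 + 3)**4/4.
Then F(1) - F(0) = (192) - (243/4) = 525/4.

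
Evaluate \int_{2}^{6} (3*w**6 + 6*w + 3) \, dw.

840180/7

By the power rule, an antiderivative is F(w) = 3*w**7/7 + 3*w**2 + 3*w.
Then F(6) - F(2) = (840690/7) - (510/7) = 840180/7.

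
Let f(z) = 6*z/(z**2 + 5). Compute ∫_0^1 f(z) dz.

-3*log(5) + 3*log(2) + 3*log(3)

Let u = z**2 + 5, so du = 2*z dz. When z = 0, u = 5; when z = 1, u = 6.
The integral becomes 3·∫ 1/u du from 5 to 6, with antiderivative 3*log(u).
Back in z: F(z) = 3*log(z**2 + 5).
Then F(1) - F(0) = (3*log(2) + 3*log(3)) - (3*log(5)) = -3*log(5) + 3*log(2) + 3*log(3).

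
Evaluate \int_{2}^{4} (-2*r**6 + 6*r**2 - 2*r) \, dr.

By the power rule, an antiderivative is F(r) = -2*r**7/7 + 2*r**3 - r**2.
Then F(4) - F(2) = (-31984/7) - (-172/7) = -31812/7.

-31812/7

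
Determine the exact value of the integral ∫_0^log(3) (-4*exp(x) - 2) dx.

An antiderivative is F(x) = -2*x - 4*exp(x).
Then F(log(3)) - F(0) = (-12 - 2*log(3)) - (-4) = -8 - 2*log(3).

-8 - 2*log(3)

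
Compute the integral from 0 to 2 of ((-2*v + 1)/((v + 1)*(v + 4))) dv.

Factor the denominator: v**2 + 5*v + 4 = (v + 4)(v + 1).
Partial fractions: (-2*v + 1)/((v + 1)*(v + 4)) = -3/(v + 4) + 1/(v + 1).
An antiderivative is F(v) = log(v + 1) - 3*log(v + 4).
Then F(2) - F(0) = (-log(72)) - (-log(64)) = log(8/9).

log(8/9)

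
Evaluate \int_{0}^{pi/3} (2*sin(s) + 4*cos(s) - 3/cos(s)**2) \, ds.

An antiderivative is F(s) = 4*sin(s) - 2*cos(s) - 3*tan(s).
Then F(pi/3) - F(0) = (-sqrt(3) - 1) - (-2) = 1 - sqrt(3).

1 - sqrt(3)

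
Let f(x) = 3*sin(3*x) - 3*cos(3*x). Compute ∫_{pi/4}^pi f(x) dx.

An antiderivative is F(x) = -sin(3*x) - cos(3*x).
Then F(pi) - F(pi/4) = (1) - (0) = 1.

1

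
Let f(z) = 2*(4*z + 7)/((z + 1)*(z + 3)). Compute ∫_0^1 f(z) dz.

Factor the denominator: z**2 + 4*z + 3 = (z + 3)(z + 1).
Partial fractions: 2*(4*z + 7)/((z + 1)*(z + 3)) = 5/(z + 3) + 3/(z + 1).
An antiderivative is F(z) = 3*log(z + 1) + 5*log(z + 3).
Then F(1) - F(0) = (13*log(2)) - (5*log(3)) = -5*log(3) + 13*log(2).

-5*log(3) + 13*log(2)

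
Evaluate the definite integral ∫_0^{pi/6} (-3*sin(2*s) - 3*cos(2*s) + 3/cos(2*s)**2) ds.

An antiderivative is F(s) = -3*sin(2*s)/2 + 3*cos(2*s)/2 + 3*tan(2*s)/2.
Then F(pi/6) - F(0) = (3/4 + 3*sqrt(3)/4) - (3/2) = -3/4 + 3*sqrt(3)/4.

-3/4 + 3*sqrt(3)/4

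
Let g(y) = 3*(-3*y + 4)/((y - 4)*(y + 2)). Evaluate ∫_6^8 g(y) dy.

Factor the denominator: y**2 - 2*y - 8 = (y + 2)(y - 4).
Partial fractions: 3*(-3*y + 4)/((y - 4)*(y + 2)) = -5/(y + 2) - 4/(y - 4).
An antiderivative is F(y) = -4*log(y - 4) - 5*log(y + 2).
Then F(8) - F(6) = (-13*log(2) - 5*log(5)) - (-19*log(2)) = -5*log(5) + 6*log(2).

-5*log(5) + 6*log(2)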